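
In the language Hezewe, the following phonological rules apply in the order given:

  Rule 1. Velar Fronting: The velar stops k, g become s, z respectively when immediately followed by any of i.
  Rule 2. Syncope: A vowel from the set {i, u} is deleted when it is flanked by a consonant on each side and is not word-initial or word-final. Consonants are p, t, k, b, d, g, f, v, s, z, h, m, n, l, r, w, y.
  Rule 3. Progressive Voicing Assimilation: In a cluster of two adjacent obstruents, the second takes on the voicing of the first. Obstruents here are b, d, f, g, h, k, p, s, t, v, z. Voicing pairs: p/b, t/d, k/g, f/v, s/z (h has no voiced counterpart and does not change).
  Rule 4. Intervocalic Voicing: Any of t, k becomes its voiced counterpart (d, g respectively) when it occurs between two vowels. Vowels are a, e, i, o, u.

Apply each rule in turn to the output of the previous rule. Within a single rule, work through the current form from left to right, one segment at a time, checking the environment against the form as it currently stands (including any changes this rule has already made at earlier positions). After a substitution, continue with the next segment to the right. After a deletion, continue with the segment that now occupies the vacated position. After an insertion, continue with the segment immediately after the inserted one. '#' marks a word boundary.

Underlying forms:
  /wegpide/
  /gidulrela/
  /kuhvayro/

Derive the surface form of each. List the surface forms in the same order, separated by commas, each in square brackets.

[wegbde], [zdlrela], [khfayro]

/wegpide/:
  Rule 1 Velar Fronting: no change — [wegpide]
  Rule 2 Syncope: [wegpide] → [wegpde]
  Rule 3 Progressive Voicing Assimilation: [wegpde] → [wegbde]
  Rule 4 Intervocalic Voicing: no change — [wegbde]
/gidulrela/:
  Rule 1 Velar Fronting: [gidulrela] → [zidulrela]
  Rule 2 Syncope: [zidulrela] → [zdlrela]
  Rule 3 Progressive Voicing Assimilation: no change — [zdlrela]
  Rule 4 Intervocalic Voicing: no change — [zdlrela]
/kuhvayro/:
  Rule 1 Velar Fronting: no change — [kuhvayro]
  Rule 2 Syncope: [kuhvayro] → [khvayro]
  Rule 3 Progressive Voicing Assimilation: [khvayro] → [khfayro]
  Rule 4 Intervocalic Voicing: no change — [khfayro]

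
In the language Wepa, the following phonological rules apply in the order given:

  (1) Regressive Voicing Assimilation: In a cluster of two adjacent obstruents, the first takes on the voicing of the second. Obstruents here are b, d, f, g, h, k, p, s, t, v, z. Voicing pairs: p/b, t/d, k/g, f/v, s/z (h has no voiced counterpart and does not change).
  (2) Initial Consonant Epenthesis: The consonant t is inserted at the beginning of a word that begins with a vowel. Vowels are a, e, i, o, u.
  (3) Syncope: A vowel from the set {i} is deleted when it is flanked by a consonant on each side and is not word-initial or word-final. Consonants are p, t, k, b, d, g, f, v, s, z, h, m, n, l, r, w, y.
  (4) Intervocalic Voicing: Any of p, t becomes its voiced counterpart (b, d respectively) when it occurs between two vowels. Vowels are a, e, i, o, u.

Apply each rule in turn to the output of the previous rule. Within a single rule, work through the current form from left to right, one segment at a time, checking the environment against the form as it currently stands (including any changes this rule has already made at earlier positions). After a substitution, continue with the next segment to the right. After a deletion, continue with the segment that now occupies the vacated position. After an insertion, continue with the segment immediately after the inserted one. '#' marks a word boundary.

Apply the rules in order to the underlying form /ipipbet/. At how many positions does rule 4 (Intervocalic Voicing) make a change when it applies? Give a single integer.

(1) Regressive Voicing Assimilation: [ipipbet] → [ipibbet]
(2) Initial Consonant Epenthesis: [ipibbet] → [tipibbet]
(3) Syncope: [tipibbet] → [tpbbet]
(4) Intervocalic Voicing: no change — [tpbbet]
Rule 4 changed 0 position(s).

0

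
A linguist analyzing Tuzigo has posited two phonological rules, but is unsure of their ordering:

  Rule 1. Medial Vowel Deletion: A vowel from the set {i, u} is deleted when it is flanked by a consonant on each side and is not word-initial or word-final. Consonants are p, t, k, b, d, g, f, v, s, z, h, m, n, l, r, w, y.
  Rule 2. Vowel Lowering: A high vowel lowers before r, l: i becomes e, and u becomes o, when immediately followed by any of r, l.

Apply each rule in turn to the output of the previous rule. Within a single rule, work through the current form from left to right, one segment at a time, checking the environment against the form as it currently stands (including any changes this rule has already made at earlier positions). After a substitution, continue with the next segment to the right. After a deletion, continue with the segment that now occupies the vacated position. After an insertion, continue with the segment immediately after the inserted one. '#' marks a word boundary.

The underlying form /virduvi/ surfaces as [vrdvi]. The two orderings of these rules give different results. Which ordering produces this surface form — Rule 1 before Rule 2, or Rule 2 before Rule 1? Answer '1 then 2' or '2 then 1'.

Order 1 then 2:
  1 Medial Vowel Deletion: [virduvi] → [vrdvi]
  2 Vowel Lowering: no change — [vrdvi]
  result: [vrdvi]
Order 2 then 1:
  2 Vowel Lowering: [virduvi] → [verduvi]
  1 Medial Vowel Deletion: [verduvi] → [verdvi]
  result: [verdvi]

1 then 2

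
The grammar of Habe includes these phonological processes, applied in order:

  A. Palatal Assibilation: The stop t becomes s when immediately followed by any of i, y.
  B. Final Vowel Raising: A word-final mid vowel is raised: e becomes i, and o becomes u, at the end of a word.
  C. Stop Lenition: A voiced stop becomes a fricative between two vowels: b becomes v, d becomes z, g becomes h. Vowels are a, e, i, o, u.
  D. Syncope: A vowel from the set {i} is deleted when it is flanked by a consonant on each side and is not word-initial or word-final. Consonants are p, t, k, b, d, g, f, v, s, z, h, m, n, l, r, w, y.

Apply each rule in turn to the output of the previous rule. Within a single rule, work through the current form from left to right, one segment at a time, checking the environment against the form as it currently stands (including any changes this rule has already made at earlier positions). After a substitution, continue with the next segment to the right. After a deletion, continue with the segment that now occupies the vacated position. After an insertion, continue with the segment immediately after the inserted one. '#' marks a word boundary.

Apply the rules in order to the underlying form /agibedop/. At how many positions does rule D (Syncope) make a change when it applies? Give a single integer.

A Palatal Assibilation: no change — [agibedop]
B Final Vowel Raising: no change — [agibedop]
C Stop Lenition: [agibedop] → [ahivezop]
D Syncope: [ahivezop] → [ahvezop]
Rule D changed 1 position(s).

1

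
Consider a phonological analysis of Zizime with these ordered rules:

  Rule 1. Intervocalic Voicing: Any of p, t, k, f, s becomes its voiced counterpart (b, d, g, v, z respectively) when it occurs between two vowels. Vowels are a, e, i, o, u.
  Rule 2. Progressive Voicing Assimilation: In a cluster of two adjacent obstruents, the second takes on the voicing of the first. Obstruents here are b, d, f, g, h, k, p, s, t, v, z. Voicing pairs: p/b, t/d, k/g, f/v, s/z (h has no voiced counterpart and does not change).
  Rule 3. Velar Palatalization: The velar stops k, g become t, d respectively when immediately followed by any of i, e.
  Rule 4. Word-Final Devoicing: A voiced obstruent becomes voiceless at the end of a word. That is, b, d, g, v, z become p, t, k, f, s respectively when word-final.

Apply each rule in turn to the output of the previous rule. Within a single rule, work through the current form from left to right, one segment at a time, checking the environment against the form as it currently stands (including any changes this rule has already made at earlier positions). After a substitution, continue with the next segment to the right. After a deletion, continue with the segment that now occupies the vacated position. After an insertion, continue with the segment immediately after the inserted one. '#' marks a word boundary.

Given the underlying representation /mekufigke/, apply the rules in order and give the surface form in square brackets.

[meguvigde]

Rule 1 Intervocalic Voicing: [mekufigke] → [meguvigke]
Rule 2 Progressive Voicing Assimilation: [meguvigke] → [meguvigge]
Rule 3 Velar Palatalization: [meguvigge] → [meguvigde]
Rule 4 Word-Final Devoicing: no change — [meguvigde]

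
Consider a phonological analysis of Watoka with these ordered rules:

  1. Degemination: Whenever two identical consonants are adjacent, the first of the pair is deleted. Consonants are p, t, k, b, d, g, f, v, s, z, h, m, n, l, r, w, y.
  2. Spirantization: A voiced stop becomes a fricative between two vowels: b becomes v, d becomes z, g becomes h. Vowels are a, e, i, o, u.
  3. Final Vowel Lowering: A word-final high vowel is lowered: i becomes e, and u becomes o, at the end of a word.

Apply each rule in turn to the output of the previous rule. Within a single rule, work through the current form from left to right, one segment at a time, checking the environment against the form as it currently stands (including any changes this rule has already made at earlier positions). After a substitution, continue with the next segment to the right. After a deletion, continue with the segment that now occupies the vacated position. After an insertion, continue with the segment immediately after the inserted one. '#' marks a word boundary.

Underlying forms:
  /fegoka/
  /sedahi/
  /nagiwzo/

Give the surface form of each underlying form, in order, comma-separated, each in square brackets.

[fehoka], [sezahe], [nahiwzo]

/fegoka/:
  1 Degemination: no change — [fegoka]
  2 Spirantization: [fegoka] → [fehoka]
  3 Final Vowel Lowering: no change — [fehoka]
/sedahi/:
  1 Degemination: no change — [sedahi]
  2 Spirantization: [sedahi] → [sezahi]
  3 Final Vowel Lowering: [sezahi] → [sezahe]
/nagiwzo/:
  1 Degemination: no change — [nagiwzo]
  2 Spirantization: [nagiwzo] → [nahiwzo]
  3 Final Vowel Lowering: no change — [nahiwzo]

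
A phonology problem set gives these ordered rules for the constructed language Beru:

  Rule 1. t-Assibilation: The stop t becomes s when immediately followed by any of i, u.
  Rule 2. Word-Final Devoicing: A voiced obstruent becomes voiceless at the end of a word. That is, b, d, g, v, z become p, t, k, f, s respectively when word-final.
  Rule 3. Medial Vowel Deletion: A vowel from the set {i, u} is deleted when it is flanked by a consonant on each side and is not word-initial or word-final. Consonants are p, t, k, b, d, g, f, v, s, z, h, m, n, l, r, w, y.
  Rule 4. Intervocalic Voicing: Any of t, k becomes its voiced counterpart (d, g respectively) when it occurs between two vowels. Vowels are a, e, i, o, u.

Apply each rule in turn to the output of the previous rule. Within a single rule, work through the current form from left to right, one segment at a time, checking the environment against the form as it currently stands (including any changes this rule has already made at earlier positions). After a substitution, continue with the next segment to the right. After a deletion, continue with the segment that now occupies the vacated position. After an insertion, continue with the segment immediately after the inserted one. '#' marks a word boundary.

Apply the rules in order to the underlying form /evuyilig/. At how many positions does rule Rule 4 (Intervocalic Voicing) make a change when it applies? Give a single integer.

0

Rule 1 t-Assibilation: no change — [evuyilig]
Rule 2 Word-Final Devoicing: [evuyilig] → [evuyilik]
Rule 3 Medial Vowel Deletion: [evuyilik] → [evylk]
Rule 4 Intervocalic Voicing: no change — [evylk]
Rule Rule 4 changed 0 position(s).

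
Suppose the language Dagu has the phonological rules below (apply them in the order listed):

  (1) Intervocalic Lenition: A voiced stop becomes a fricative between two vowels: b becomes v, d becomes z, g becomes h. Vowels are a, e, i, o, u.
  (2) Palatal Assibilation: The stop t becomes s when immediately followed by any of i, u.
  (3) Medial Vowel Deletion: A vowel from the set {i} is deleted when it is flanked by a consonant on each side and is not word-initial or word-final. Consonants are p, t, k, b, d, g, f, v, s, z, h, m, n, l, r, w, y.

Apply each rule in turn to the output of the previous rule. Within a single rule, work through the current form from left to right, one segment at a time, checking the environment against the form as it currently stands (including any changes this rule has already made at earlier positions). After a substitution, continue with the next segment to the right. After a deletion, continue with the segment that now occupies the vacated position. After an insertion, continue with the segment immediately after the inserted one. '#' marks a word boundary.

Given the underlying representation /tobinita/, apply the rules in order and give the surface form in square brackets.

(1) Intervocalic Lenition: [tobinita] → [tovinita]
(2) Palatal Assibilation: no change — [tovinita]
(3) Medial Vowel Deletion: [tovinita] → [tovnta]

[tovnta]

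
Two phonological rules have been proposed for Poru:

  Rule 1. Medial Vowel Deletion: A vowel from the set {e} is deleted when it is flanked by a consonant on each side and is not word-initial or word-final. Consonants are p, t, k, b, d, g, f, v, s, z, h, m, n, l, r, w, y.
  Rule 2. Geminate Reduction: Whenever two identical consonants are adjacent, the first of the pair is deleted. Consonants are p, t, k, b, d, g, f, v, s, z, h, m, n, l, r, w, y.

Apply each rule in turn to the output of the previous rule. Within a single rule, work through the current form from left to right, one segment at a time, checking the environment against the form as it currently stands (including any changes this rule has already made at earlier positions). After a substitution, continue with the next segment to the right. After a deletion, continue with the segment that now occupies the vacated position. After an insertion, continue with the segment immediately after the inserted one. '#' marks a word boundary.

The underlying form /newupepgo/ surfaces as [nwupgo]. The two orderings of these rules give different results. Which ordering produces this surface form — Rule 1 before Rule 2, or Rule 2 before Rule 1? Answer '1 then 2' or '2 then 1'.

Order 1 then 2:
  1 Medial Vowel Deletion: [newupepgo] → [nwuppgo]
  2 Geminate Reduction: [nwuppgo] → [nwupgo]
  result: [nwupgo]
Order 2 then 1:
  2 Geminate Reduction: no change — [newupepgo]
  1 Medial Vowel Deletion: [newupepgo] → [nwuppgo]
  result: [nwuppgo]

1 then 2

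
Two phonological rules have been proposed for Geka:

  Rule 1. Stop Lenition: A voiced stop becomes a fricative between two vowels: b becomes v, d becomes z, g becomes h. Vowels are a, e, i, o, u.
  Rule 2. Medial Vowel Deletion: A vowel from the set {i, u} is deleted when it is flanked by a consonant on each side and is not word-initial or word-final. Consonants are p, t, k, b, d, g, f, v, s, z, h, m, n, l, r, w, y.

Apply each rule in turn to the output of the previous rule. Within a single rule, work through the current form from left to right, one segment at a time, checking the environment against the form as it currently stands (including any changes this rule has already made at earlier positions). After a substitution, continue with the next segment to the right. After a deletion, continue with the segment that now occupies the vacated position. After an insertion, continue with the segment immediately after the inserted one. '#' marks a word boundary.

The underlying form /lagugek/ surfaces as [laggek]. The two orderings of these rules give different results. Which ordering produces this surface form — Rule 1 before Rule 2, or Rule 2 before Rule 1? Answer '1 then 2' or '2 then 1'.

Order 1 then 2:
  1 Stop Lenition: [lagugek] → [lahuhek]
  2 Medial Vowel Deletion: [lahuhek] → [lahhek]
  result: [lahhek]
Order 2 then 1:
  2 Medial Vowel Deletion: [lagugek] → [laggek]
  1 Stop Lenition: no change — [laggek]
  result: [laggek]

2 then 1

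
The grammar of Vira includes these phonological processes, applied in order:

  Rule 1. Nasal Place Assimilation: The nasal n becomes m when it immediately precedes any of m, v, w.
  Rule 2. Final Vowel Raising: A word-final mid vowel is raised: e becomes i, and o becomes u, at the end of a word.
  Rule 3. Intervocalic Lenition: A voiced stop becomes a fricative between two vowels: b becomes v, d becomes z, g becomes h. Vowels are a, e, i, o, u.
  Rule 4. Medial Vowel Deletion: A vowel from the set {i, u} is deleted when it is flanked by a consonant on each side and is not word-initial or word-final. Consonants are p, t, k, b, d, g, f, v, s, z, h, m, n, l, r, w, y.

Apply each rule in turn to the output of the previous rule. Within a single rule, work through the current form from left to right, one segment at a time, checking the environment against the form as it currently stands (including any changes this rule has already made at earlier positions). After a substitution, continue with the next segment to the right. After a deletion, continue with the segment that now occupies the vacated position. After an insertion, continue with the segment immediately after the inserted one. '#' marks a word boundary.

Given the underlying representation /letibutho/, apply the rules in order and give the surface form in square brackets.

[letvthu]

Rule 1 Nasal Place Assimilation: no change — [letibutho]
Rule 2 Final Vowel Raising: [letibutho] → [letibuthu]
Rule 3 Intervocalic Lenition: [letibuthu] → [letivuthu]
Rule 4 Medial Vowel Deletion: [letivuthu] → [letvthu]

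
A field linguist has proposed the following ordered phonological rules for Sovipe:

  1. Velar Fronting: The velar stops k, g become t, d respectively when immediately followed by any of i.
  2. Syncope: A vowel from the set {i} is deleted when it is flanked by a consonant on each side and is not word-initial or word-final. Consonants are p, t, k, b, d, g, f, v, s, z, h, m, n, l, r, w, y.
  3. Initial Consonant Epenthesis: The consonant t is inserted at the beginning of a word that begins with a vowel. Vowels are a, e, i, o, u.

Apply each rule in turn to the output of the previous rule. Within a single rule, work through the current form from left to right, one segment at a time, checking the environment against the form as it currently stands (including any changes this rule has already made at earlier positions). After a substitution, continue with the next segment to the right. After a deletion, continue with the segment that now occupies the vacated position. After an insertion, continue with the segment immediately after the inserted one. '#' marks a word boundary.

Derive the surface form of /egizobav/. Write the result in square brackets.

[tedzobav]

1 Velar Fronting: [egizobav] → [edizobav]
2 Syncope: [edizobav] → [edzobav]
3 Initial Consonant Epenthesis: [edzobav] → [tedzobav]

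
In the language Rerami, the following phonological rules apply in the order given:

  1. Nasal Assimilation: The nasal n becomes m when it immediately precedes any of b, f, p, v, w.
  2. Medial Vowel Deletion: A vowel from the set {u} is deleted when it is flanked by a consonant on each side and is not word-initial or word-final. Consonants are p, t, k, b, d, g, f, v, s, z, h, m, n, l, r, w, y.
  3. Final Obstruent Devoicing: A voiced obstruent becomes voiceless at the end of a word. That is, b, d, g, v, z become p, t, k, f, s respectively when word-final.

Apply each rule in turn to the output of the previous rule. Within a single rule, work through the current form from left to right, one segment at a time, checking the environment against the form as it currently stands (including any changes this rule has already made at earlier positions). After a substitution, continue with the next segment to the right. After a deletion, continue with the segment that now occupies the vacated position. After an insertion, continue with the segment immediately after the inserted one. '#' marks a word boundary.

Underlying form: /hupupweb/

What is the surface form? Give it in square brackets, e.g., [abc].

[hppwep]

1 Nasal Assimilation: no change — [hupupweb]
2 Medial Vowel Deletion: [hupupweb] → [hppweb]
3 Final Obstruent Devoicing: [hppweb] → [hppwep]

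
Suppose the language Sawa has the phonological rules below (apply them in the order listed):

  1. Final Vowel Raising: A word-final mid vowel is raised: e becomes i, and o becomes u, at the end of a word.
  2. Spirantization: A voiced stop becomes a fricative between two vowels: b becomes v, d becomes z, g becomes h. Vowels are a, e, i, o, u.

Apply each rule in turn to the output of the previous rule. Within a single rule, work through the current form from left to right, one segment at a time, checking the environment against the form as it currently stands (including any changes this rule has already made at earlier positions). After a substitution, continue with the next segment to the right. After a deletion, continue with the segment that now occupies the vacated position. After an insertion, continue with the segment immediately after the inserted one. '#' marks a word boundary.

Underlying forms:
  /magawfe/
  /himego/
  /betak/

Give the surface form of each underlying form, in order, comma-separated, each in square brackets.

/magawfe/:
  1 Final Vowel Raising: [magawfe] → [magawfi]
  2 Spirantization: [magawfi] → [mahawfi]
/himego/:
  1 Final Vowel Raising: [himego] → [himegu]
  2 Spirantization: [himegu] → [himehu]
/betak/:
  1 Final Vowel Raising: no change — [betak]
  2 Spirantization: no change — [betak]

[mahawfi], [himehu], [betak]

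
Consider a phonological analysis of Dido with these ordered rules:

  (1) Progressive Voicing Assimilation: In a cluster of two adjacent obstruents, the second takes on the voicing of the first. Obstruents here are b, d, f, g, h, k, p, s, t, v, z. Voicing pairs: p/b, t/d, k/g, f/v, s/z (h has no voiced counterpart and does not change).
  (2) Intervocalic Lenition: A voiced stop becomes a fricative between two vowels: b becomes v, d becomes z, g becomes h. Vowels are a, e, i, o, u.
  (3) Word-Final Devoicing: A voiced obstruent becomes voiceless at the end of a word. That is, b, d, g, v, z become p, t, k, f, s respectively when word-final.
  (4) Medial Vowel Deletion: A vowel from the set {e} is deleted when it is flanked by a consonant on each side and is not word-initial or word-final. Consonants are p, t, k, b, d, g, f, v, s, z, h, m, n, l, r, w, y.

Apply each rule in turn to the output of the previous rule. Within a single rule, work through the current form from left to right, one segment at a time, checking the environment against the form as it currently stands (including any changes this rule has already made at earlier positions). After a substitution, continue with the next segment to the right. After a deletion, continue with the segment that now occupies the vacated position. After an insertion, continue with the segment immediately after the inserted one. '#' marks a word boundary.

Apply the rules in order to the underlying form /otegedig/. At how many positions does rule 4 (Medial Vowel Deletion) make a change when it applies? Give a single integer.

2

(1) Progressive Voicing Assimilation: no change — [otegedig]
(2) Intervocalic Lenition: [otegedig] → [otehezig]
(3) Word-Final Devoicing: [otehezig] → [otehezik]
(4) Medial Vowel Deletion: [otehezik] → [othzik]
Rule 4 changed 2 position(s).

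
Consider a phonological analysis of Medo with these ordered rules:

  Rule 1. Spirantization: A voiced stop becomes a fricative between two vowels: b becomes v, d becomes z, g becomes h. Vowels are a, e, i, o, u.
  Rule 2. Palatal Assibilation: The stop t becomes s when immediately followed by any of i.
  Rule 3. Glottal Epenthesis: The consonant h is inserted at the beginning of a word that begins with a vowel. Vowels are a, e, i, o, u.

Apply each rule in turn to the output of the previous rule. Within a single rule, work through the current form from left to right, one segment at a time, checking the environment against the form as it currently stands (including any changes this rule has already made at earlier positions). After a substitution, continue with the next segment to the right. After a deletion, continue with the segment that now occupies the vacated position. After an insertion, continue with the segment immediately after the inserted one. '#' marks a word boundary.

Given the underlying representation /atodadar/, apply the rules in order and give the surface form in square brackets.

[hatozazar]

Rule 1 Spirantization: [atodadar] → [atozazar]
Rule 2 Palatal Assibilation: no change — [atozazar]
Rule 3 Glottal Epenthesis: [atozazar] → [hatozazar]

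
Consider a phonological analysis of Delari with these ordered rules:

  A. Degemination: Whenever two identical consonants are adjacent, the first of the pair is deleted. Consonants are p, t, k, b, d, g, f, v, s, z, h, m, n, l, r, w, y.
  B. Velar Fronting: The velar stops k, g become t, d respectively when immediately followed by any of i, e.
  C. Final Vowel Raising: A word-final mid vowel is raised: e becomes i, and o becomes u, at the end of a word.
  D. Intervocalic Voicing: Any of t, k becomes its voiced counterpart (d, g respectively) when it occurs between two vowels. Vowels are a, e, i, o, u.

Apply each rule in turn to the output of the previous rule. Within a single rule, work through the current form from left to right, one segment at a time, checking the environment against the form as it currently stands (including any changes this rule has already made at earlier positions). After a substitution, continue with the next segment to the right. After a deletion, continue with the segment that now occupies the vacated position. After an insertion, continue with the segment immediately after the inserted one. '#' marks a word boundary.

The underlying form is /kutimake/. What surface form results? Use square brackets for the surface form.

A Degemination: no change — [kutimake]
B Velar Fronting: [kutimake] → [kutimate]
C Final Vowel Raising: [kutimate] → [kutimati]
D Intervocalic Voicing: [kutimati] → [kudimadi]

[kudimadi]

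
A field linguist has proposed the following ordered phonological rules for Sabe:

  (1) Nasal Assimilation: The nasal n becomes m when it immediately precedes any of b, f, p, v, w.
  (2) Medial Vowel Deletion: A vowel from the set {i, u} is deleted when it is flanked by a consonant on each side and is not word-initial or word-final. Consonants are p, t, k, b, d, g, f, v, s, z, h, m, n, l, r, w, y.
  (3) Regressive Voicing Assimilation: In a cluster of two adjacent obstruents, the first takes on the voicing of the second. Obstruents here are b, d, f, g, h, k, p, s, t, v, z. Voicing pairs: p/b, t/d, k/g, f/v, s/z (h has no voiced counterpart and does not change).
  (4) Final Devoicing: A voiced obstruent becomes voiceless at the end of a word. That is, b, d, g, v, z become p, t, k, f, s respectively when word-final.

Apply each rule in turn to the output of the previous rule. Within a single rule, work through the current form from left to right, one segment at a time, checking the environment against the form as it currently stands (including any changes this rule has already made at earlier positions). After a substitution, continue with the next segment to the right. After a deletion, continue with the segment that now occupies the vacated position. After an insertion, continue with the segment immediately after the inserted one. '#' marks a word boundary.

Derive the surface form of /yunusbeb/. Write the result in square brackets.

[ynzbep]

(1) Nasal Assimilation: no change — [yunusbeb]
(2) Medial Vowel Deletion: [yunusbeb] → [ynsbeb]
(3) Regressive Voicing Assimilation: [ynsbeb] → [ynzbeb]
(4) Final Devoicing: [ynzbeb] → [ynzbep]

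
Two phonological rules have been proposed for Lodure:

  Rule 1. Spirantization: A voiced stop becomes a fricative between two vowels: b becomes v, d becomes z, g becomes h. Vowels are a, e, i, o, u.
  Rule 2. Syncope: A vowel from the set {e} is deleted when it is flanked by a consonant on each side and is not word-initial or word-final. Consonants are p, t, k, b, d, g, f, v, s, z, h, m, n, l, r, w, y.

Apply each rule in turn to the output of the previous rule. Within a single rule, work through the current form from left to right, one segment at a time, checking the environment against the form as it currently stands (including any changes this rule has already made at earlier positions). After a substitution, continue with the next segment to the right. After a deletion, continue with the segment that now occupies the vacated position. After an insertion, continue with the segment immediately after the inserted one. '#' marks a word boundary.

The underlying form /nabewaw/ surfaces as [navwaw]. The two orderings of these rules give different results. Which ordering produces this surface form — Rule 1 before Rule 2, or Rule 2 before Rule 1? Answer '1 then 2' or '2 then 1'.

Order 1 then 2:
  1 Spirantization: [nabewaw] → [navewaw]
  2 Syncope: [navewaw] → [navwaw]
  result: [navwaw]
Order 2 then 1:
  2 Syncope: [nabewaw] → [nabwaw]
  1 Spirantization: no change — [nabwaw]
  result: [nabwaw]

1 then 2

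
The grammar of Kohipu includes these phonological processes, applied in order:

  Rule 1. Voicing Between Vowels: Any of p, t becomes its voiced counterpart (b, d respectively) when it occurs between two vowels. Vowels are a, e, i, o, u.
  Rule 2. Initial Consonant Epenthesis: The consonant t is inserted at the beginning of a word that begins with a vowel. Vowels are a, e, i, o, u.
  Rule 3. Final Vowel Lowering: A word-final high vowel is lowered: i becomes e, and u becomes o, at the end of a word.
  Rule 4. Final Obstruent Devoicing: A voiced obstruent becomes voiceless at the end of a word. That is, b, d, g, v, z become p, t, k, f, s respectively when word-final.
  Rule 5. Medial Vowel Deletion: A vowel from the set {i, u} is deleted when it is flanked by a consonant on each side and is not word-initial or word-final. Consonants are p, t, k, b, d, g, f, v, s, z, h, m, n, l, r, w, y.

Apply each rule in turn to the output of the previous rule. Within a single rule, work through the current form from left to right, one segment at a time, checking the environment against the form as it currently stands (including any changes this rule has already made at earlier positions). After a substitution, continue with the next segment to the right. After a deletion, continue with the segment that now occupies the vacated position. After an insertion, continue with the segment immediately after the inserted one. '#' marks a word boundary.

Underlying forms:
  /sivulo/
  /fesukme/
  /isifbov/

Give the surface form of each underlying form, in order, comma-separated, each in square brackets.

/sivulo/:
  Rule 1 Voicing Between Vowels: no change — [sivulo]
  Rule 2 Initial Consonant Epenthesis: no change — [sivulo]
  Rule 3 Final Vowel Lowering: no change — [sivulo]
  Rule 4 Final Obstruent Devoicing: no change — [sivulo]
  Rule 5 Medial Vowel Deletion: [sivulo] → [svlo]
/fesukme/:
  Rule 1 Voicing Between Vowels: no change — [fesukme]
  Rule 2 Initial Consonant Epenthesis: no change — [fesukme]
  Rule 3 Final Vowel Lowering: no change — [fesukme]
  Rule 4 Final Obstruent Devoicing: no change — [fesukme]
  Rule 5 Medial Vowel Deletion: [fesukme] → [feskme]
/isifbov/:
  Rule 1 Voicing Between Vowels: no change — [isifbov]
  Rule 2 Initial Consonant Epenthesis: [isifbov] → [tisifbov]
  Rule 3 Final Vowel Lowering: no change — [tisifbov]
  Rule 4 Final Obstruent Devoicing: [tisifbov] → [tisifbof]
  Rule 5 Medial Vowel Deletion: [tisifbof] → [tsfbof]

[svlo], [feskme], [tsfbof]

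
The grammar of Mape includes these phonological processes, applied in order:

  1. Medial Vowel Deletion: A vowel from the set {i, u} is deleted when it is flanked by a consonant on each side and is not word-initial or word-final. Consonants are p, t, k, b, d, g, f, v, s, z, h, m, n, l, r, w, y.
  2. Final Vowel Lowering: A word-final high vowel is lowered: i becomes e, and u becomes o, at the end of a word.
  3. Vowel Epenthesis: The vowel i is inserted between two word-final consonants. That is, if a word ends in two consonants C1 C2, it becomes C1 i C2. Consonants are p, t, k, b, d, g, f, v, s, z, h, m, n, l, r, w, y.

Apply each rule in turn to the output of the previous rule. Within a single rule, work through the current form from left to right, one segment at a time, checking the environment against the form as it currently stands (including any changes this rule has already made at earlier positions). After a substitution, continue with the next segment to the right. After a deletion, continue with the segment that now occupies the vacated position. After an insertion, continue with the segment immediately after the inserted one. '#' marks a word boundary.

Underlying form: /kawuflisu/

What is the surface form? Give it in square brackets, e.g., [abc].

[kawflso]

1 Medial Vowel Deletion: [kawuflisu] → [kawflsu]
2 Final Vowel Lowering: [kawflsu] → [kawflso]
3 Vowel Epenthesis: no change — [kawflso]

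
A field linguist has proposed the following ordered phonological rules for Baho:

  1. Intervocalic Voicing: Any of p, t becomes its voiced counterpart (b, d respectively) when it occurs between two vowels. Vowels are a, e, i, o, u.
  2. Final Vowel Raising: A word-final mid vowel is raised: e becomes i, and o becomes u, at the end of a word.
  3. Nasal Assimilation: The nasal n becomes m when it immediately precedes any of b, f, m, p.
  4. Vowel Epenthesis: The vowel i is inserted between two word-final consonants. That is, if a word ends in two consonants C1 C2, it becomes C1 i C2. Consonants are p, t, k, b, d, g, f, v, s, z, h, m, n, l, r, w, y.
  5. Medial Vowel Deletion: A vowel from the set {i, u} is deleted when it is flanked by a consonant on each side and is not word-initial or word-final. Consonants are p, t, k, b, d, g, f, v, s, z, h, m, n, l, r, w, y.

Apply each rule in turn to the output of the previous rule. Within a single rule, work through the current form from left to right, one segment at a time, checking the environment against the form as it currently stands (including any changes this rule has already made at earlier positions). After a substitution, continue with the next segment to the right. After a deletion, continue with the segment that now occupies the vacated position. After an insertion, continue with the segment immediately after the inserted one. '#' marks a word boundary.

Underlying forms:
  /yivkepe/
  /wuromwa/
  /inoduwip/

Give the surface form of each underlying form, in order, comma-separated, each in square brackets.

[yvkebi], [wromwa], [inodwp]

/yivkepe/:
  1 Intervocalic Voicing: [yivkepe] → [yivkebe]
  2 Final Vowel Raising: [yivkebe] → [yivkebi]
  3 Nasal Assimilation: no change — [yivkebi]
  4 Vowel Epenthesis: no change — [yivkebi]
  5 Medial Vowel Deletion: [yivkebi] → [yvkebi]
/wuromwa/:
  1 Intervocalic Voicing: no change — [wuromwa]
  2 Final Vowel Raising: no change — [wuromwa]
  3 Nasal Assimilation: no change — [wuromwa]
  4 Vowel Epenthesis: no change — [wuromwa]
  5 Medial Vowel Deletion: [wuromwa] → [wromwa]
/inoduwip/:
  1 Intervocalic Voicing: no change — [inoduwip]
  2 Final Vowel Raising: no change — [inoduwip]
  3 Nasal Assimilation: no change — [inoduwip]
  4 Vowel Epenthesis: no change — [inoduwip]
  5 Medial Vowel Deletion: [inoduwip] → [inodwp]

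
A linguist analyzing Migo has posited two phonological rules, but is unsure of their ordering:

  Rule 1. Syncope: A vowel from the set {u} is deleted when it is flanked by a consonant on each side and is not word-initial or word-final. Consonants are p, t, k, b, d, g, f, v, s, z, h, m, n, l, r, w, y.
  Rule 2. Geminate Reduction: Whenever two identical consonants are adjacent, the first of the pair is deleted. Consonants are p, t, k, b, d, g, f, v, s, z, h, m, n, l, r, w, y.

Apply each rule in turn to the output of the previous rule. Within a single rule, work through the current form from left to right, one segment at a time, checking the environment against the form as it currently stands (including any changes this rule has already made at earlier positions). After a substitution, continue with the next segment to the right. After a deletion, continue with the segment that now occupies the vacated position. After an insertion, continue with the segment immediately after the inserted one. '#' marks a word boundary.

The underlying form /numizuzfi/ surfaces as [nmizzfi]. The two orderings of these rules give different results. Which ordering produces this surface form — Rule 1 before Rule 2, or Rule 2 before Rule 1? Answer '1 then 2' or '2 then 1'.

2 then 1

Order 1 then 2:
  1 Syncope: [numizuzfi] → [nmizzfi]
  2 Geminate Reduction: [nmizzfi] → [nmizfi]
  result: [nmizfi]
Order 2 then 1:
  2 Geminate Reduction: no change — [numizuzfi]
  1 Syncope: [numizuzfi] → [nmizzfi]
  result: [nmizzfi]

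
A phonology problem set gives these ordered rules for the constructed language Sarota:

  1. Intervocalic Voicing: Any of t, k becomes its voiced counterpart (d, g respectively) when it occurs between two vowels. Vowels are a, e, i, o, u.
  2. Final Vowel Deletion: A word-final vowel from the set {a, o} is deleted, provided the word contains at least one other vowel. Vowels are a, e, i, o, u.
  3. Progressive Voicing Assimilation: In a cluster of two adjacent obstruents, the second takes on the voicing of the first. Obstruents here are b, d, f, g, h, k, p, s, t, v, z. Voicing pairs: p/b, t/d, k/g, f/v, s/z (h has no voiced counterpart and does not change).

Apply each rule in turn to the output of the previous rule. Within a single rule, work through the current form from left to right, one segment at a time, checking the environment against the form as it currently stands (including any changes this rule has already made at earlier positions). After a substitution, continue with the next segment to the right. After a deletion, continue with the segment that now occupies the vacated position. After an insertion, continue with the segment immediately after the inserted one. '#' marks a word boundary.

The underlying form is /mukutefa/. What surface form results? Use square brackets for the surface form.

1 Intervocalic Voicing: [mukutefa] → [mugudefa]
2 Final Vowel Deletion: [mugudefa] → [mugudef]
3 Progressive Voicing Assimilation: no change — [mugudef]

[mugudef]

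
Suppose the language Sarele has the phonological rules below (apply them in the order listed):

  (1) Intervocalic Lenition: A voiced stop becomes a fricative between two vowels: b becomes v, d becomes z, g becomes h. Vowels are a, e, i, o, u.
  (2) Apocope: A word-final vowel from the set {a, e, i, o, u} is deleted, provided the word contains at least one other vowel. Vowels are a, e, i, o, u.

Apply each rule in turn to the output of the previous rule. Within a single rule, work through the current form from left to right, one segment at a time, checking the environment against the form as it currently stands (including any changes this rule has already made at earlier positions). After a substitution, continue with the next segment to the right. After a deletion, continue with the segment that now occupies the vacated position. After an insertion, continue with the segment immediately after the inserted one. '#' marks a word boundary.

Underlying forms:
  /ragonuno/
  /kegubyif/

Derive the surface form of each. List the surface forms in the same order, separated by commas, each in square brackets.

[rahonun], [kehubyif]

/ragonuno/:
  (1) Intervocalic Lenition: [ragonuno] → [rahonuno]
  (2) Apocope: [rahonuno] → [rahonun]
/kegubyif/:
  (1) Intervocalic Lenition: [kegubyif] → [kehubyif]
  (2) Apocope: no change — [kehubyif]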